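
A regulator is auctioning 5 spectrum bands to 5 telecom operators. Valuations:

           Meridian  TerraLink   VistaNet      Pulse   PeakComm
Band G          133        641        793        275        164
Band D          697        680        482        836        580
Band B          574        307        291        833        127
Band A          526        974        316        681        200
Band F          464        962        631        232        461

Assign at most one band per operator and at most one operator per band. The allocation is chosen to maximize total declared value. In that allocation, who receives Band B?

Optimal: Meridian→Band D ($697M), TerraLink→Band A ($974M), VistaNet→Band G ($793M), Pulse→Band B ($833M), PeakComm→Band F ($461M) — total 697+974+793+833+461 = $3758M.
Column-greedy (each band in turn goes to its best remaining operator) gives $3638M, worse by 120.
Next-best assignment: Meridian→Band A, TerraLink→Band F, VistaNet→Band G, Pulse→Band B, PeakComm→Band D = $3694M.
Pulse's own top band is Band D ($836M), but forcing Pulse→Band D and reassigning the rest optimally gives only $3638M — worse by 120.

Pulse receives Band B.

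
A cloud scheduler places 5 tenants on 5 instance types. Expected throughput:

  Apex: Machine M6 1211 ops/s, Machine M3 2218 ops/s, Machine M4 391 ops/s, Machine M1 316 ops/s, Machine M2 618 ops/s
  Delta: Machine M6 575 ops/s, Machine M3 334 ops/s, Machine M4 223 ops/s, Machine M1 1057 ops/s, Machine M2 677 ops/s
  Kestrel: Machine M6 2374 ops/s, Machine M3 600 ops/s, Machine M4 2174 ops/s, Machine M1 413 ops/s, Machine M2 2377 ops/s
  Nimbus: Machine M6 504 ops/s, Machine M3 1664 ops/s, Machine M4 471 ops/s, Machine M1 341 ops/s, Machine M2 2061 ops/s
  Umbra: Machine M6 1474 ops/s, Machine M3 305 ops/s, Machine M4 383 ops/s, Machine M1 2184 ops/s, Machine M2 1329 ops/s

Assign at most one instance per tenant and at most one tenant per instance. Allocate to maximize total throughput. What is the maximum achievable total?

Maximum total: 9212 ops/s

Optimal: Apex→Machine M3 (2218 ops/s), Delta→Machine M6 (575 ops/s), Kestrel→Machine M4 (2174 ops/s), Nimbus→Machine M2 (2061 ops/s), Umbra→Machine M1 (2184 ops/s) — total 2218+575+2174+2061+2184 = 9212 ops/s.
Column-greedy (each instance in turn goes to its best remaining tenant) gives 7924 ops/s, worse by 1288.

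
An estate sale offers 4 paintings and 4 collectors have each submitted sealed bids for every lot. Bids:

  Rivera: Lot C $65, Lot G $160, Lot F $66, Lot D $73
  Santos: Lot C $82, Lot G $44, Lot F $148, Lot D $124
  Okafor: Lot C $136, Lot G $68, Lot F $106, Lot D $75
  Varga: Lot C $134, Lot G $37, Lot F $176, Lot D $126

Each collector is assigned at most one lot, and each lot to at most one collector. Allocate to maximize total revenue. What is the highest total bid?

Max total: $596

This is a one-to-one assignment (maximum-weight bipartite matching).
Optimal: Rivera→Lot G ($160), Santos→Lot D ($124), Okafor→Lot C ($136), Varga→Lot F ($176) — total 160+124+136+176 = $596.
Row-greedy (each collector in turn takes its best remaining lot) gives $570, worse by 26.
No other one-to-one assignment exceeds $596.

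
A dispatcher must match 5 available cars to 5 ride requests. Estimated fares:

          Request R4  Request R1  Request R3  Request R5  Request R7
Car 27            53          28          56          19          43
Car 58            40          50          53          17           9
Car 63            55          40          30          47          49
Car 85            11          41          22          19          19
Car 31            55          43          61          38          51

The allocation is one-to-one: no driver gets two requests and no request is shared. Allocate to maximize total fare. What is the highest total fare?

Maximum total: $245

Optimal: Car 27→Request R4 ($53), Car 58→Request R3 ($53), Car 63→Request R5 ($47), Car 85→Request R1 ($41), Car 31→Request R7 ($51) — total 53+53+47+41+51 = $245.
Row-greedy (each driver in turn takes its best remaining request) gives $231, worse by 14.
Every other assignment is strictly worse.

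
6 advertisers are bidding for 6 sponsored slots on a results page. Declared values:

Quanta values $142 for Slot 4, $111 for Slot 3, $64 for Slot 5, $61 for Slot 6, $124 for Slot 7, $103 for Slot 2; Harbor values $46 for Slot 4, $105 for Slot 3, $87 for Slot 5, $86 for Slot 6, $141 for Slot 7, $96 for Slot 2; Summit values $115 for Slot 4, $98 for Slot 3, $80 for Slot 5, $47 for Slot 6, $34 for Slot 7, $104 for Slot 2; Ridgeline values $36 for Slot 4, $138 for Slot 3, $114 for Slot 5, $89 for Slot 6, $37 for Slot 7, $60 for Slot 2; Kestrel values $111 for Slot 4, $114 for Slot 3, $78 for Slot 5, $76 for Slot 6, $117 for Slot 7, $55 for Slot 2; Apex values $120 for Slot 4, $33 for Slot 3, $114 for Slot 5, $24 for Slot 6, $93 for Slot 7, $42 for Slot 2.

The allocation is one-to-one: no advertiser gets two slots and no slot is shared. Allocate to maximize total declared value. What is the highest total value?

Max total: $715

Optimal: Quanta→Slot 4 ($142), Harbor→Slot 7 ($141), Summit→Slot 2 ($104), Ridgeline→Slot 3 ($138), Kestrel→Slot 6 ($76), Apex→Slot 5 ($114) — total 142+141+104+138+76+114 = $715.
Column-greedy (each slot in turn goes to its best remaining advertiser) gives $701, worse by 14.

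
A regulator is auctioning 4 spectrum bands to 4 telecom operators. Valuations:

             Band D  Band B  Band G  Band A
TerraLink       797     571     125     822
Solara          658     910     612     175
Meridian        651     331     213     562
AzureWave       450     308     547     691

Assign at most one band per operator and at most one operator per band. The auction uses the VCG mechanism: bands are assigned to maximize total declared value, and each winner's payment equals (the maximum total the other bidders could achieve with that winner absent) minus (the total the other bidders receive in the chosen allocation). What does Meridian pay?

Meridian pays $119M.

Efficient allocation: TerraLink→Band A ($822M), Solara→Band B ($910M), Meridian→Band D ($651M), AzureWave→Band G ($547M); total welfare W = $2930M.
Meridian receives Band D at value $651M, so the others get W − 651 = $2279M.
Without Meridian: best allocation of the remaining 3 bidders over all 4 bands is TerraLink→Band D ($797M), Solara→Band B ($910M), AzureWave→Band A ($691M), total $2398M.
VCG payment = (others' best without Meridian) − (others' welfare with Meridian) = 2398 − 2279 = $119M.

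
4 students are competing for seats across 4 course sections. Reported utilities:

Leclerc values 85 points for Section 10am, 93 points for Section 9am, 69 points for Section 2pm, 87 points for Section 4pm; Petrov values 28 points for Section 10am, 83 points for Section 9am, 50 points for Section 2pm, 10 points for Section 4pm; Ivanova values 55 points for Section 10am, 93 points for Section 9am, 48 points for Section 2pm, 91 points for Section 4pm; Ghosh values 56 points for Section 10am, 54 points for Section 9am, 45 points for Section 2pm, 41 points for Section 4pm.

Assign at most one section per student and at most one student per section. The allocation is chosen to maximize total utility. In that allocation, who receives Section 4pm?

Optimal: Leclerc→Section 10am (85 points), Petrov→Section 9am (83 points), Ivanova→Section 4pm (91 points), Ghosh→Section 2pm (45 points) — total 85+83+91+45 = 304 points.
Row-greedy (each student in turn takes its best remaining section) gives 290 points, worse by 14.
Checked against all permutations: 304 points is optimal.
Ivanova's own top section is Section 9am (93 points), but forcing Ivanova→Section 9am and reassigning the rest optimally gives only 286 points — worse by 18.

Ivanova receives Section 4pm.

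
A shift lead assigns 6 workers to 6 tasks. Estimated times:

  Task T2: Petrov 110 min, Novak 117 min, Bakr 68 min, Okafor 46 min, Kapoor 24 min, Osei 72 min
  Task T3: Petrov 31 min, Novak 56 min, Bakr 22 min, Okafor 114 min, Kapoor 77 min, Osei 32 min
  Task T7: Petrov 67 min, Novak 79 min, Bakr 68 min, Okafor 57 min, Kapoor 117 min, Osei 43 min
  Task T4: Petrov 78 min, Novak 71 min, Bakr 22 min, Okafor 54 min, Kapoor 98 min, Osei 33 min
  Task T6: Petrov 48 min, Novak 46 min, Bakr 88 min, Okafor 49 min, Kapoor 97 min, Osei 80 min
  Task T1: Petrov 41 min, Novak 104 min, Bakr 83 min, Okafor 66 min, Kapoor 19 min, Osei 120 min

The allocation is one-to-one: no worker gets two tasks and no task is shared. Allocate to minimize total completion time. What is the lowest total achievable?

Min total: 207 min

This is a one-to-one assignment (minimum-cost bipartite matching).
Optimal: Petrov→Task T3 (31 min), Novak→Task T6 (46 min), Bakr→Task T4 (22 min), Okafor→Task T2 (46 min), Kapoor→Task T1 (19 min), Osei→Task T7 (43 min) — total 31+46+22+46+19+43 = 207 min.
Column-greedy (each task in turn goes to its cheapest remaining worker) gives 230 min, worse by 23.
Swapping Kapoor↔Petrov (Kapoor→Task T3 77 min, Petrov→Task T1 41 min) adds 68.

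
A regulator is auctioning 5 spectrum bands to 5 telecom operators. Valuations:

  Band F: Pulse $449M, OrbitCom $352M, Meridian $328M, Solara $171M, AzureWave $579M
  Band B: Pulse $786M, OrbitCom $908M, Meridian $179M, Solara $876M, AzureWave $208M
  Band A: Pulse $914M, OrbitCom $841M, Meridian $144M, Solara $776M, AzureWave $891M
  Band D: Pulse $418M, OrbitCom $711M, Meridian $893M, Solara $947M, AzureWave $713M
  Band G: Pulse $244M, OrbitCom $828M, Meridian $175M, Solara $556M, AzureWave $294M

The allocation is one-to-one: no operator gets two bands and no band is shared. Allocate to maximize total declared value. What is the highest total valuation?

Treat this as an assignment problem: match each operator to one band.
Optimal: Pulse→Band A ($914M), OrbitCom→Band G ($828M), Meridian→Band D ($893M), Solara→Band B ($876M), AzureWave→Band F ($579M) — total 914+828+893+876+579 = $4090M.
Max-entry greedy (repeatedly take the single best remaining cell) gives $3523M, worse by 567.
Swapping Meridian↔AzureWave (Meridian→Band F $328M, AzureWave→Band D $713M) loses 431.

Max total: $4090M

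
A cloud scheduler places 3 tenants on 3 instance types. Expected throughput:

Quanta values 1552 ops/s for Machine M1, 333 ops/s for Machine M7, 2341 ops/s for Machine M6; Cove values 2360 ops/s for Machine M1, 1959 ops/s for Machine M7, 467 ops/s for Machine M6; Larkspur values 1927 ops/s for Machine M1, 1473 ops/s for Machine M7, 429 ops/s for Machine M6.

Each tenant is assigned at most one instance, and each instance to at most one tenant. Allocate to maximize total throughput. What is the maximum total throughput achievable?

Max total: 6227 ops/s

Treat this as an assignment problem: match each tenant to one instance.
Optimal: Quanta→Machine M6 (2341 ops/s), Cove→Machine M7 (1959 ops/s), Larkspur→Machine M1 (1927 ops/s) — total 2341+1959+1927 = 6227 ops/s.
Max-entry greedy (repeatedly take the single best remaining cell) gives 6174 ops/s, worse by 53.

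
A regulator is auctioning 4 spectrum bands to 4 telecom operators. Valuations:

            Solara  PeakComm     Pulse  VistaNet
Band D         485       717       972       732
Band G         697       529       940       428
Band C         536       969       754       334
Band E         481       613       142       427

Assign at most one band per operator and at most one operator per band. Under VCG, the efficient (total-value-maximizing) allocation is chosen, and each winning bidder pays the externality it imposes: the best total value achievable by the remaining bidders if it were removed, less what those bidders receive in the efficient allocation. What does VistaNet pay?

Efficient allocation: Solara→Band E ($481M), PeakComm→Band C ($969M), Pulse→Band G ($940M), VistaNet→Band D ($732M); total welfare W = $3122M.
VistaNet receives Band D at value $732M, so the others get W − 732 = $2390M.
Without VistaNet: best allocation of the remaining 3 bidders over all 4 bands is Solara→Band G ($697M), PeakComm→Band C ($969M), Pulse→Band D ($972M), total $2638M.
VCG payment = (others' best without VistaNet) − (others' welfare with VistaNet) = 2638 − 2390 = $248M.

VistaNet pays $248M.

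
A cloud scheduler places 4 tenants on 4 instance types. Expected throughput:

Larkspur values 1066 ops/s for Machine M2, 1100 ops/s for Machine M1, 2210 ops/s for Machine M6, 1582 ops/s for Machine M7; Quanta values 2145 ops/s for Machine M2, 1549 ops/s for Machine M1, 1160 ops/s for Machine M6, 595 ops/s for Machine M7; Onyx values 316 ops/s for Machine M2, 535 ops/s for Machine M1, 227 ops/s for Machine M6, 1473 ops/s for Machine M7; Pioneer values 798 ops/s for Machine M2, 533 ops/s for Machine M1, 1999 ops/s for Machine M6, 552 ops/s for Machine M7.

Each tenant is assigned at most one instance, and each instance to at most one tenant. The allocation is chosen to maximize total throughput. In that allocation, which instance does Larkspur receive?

Optimal: Larkspur→Machine M1 (1100 ops/s), Quanta→Machine M2 (2145 ops/s), Onyx→Machine M7 (1473 ops/s), Pioneer→Machine M6 (1999 ops/s) — total 1100+2145+1473+1999 = 6717 ops/s.
Max-entry greedy (repeatedly take the single best remaining cell) gives 6361 ops/s, worse by 356.
Every other assignment is strictly worse.
Larkspur's own top instance is Machine M6 (2210 ops/s), but forcing Larkspur→Machine M6 and reassigning the rest optimally gives only 6361 ops/s — worse by 356.

Larkspur receives Machine M1.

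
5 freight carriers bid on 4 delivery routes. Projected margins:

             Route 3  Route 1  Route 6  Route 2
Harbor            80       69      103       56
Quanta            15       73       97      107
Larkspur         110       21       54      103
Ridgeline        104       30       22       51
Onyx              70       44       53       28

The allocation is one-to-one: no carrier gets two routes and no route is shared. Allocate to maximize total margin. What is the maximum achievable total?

Max total: $383k

Optimal: Ridgeline→Route 3 ($104k), Quanta→Route 1 ($73k), Harbor→Route 6 ($103k), Larkspur→Route 2 ($103k) — total 104+73+103+103 = $383k.
Max-entry greedy (repeatedly take the single best remaining cell) gives $364k, worse by 19.
No other one-to-one assignment exceeds $383k.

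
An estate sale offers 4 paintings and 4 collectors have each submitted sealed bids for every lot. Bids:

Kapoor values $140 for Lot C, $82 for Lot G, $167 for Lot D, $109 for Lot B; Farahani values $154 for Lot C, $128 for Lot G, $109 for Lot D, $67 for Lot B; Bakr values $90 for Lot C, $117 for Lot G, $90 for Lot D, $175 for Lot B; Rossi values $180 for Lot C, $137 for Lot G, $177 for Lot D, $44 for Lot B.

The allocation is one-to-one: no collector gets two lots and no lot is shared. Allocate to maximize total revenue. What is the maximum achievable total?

Treat this as an assignment problem: match each collector to one lot.
Optimal: Kapoor→Lot D ($167), Farahani→Lot G ($128), Bakr→Lot B ($175), Rossi→Lot C ($180) — total 167+128+175+180 = $650.

Maximum total: $650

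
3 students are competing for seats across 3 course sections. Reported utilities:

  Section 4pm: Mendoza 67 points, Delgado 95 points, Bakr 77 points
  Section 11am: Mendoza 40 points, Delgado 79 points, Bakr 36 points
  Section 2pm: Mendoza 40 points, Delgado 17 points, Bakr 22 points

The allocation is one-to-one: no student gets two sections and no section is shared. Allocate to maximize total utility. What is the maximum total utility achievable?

Maximum total: 196 points

This is the linear assignment problem.
Optimal: Mendoza→Section 2pm (40 points), Delgado→Section 11am (79 points), Bakr→Section 4pm (77 points) — total 40+79+77 = 196 points.
Row-greedy (each student in turn takes its best remaining section) gives 168 points, worse by 28.
Next-best assignment: Mendoza→Section 2pm, Delgado→Section 4pm, Bakr→Section 11am = 171 points.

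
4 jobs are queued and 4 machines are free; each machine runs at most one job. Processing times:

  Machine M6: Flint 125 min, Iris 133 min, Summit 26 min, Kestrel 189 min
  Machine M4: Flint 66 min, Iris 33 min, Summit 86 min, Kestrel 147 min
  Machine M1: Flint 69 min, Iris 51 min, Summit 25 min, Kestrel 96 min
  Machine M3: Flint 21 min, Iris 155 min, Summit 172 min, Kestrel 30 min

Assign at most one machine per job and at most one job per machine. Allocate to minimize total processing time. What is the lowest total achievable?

Min total: 158 min

Optimal: Flint→Machine M1 (69 min), Iris→Machine M4 (33 min), Summit→Machine M6 (26 min), Kestrel→Machine M3 (30 min) — total 69+33+26+30 = 158 min.
Row-greedy (each job in turn takes its cheapest remaining machine) gives 268 min, worse by 110.
Next-best assignment: Flint→Machine M4, Iris→Machine M1, Summit→Machine M6, Kestrel→Machine M3 = 173 min.
Swapping Kestrel↔Summit (Kestrel→Machine M6 189 min, Summit→Machine M3 172 min) adds 305.
No other one-to-one assignment undercuts 158 min.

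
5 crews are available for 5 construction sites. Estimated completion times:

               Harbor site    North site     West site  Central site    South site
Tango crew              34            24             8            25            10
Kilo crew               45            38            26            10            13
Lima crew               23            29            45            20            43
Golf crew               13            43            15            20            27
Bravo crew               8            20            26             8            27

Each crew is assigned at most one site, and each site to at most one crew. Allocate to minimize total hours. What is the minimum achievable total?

Optimal: Tango crew→West site (8 hours), Kilo crew→South site (13 hours), Lima crew→North site (29 hours), Golf crew→Harbor site (13 hours), Bravo crew→Central site (8 hours) — total 8+13+29+13+8 = 71 hours.
Column-greedy (each site in turn goes to its cheapest remaining crew) gives 100 hours, worse by 29.
Next-best assignment: Tango crew→South site, Kilo crew→Central site, Lima crew→North site, Golf crew→West site, Bravo crew→Harbor site = 72 hours.
Checked against all permutations: 71 hours is optimal.

Minimum total: 71 hours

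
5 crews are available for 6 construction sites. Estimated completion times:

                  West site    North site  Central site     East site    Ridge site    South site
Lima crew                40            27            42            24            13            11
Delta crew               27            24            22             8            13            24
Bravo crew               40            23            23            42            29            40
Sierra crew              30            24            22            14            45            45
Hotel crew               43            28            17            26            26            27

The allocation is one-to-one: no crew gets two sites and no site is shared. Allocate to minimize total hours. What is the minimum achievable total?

Treat this as an assignment problem: match each crew to one site.
Optimal: Lima crew→South site (11 hours), Delta crew→Ridge site (13 hours), Bravo crew→North site (23 hours), Sierra crew→East site (14 hours), Hotel crew→Central site (17 hours) — total 11+13+23+14+17 = 78 hours.
Column-greedy (each site in turn goes to its cheapest remaining crew) gives 94 hours, worse by 16.
Next-best assignment: Lima crew→South site, Delta crew→East site, Bravo crew→North site, Sierra crew→West site, Hotel crew→Central site = 89 hours.

Min total: 78 hours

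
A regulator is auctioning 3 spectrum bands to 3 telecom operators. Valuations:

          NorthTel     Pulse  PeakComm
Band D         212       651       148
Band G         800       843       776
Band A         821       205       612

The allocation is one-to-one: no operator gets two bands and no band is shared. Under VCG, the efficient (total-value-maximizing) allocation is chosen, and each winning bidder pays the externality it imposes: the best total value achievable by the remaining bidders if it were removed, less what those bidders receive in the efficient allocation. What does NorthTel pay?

Efficient allocation: NorthTel→Band A ($821M), Pulse→Band D ($651M), PeakComm→Band G ($776M); total welfare W = $2248M.
NorthTel receives Band A at value $821M, so the others get W − 821 = $1427M.
Without NorthTel: best allocation of the remaining 2 bidders over all 3 bands is Pulse→Band G ($843M), PeakComm→Band A ($612M), total $1455M.
VCG payment = (others' best without NorthTel) − (others' welfare with NorthTel) = 1455 − 1427 = $28M.

NorthTel pays $28M.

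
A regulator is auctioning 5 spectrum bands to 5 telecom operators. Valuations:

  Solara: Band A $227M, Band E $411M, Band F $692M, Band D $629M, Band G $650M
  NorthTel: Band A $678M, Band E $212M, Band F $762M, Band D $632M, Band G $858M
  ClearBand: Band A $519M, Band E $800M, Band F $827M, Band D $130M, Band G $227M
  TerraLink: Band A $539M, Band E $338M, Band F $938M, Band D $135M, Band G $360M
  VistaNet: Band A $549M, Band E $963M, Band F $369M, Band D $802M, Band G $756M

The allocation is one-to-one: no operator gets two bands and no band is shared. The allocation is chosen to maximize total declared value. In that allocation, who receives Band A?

Optimal: Solara→Band D ($629M), NorthTel→Band G ($858M), ClearBand→Band A ($519M), TerraLink→Band F ($938M), VistaNet→Band E ($963M) — total 629+858+519+938+963 = $3907M.
Row-greedy (each operator in turn takes its best remaining band) gives $3691M, worse by 216.
No other one-to-one assignment exceeds $3907M.
ClearBand's own top band is Band F ($827M), but forcing ClearBand→Band F and reassigning the rest optimally gives only $3816M — worse by 91.

ClearBand receives Band A.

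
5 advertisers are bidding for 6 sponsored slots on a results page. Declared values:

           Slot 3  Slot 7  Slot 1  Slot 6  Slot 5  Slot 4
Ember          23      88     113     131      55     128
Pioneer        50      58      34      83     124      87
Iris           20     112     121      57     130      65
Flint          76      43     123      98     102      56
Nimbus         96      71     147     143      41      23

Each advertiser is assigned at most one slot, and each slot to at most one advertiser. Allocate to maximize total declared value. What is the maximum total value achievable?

Optimal: Ember→Slot 4 ($128), Pioneer→Slot 5 ($124), Iris→Slot 7 ($112), Flint→Slot 1 ($123), Nimbus→Slot 6 ($143) — total 128+124+112+123+143 = $630.
Max-entry greedy (repeatedly take the single best remaining cell) gives $571, worse by 59.
Next-best assignment: Ember→Slot 4, Pioneer→Slot 5, Iris→Slot 7, Flint→Slot 6, Nimbus→Slot 1 = $609.
Every other assignment is strictly worse.

Maximum total: $630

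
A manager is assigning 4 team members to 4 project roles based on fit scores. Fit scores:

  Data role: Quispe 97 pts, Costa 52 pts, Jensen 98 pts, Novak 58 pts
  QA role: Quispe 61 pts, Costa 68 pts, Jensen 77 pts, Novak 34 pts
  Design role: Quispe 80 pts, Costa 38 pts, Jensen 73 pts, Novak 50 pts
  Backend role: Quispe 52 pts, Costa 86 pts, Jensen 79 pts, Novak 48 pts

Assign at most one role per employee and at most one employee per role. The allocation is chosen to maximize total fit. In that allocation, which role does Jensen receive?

Optimal: Quispe→Data role (97 pts), Costa→Backend role (86 pts), Jensen→QA role (77 pts), Novak→Design role (50 pts) — total 97+86+77+50 = 310 pts.
Column-greedy (each role in turn goes to its best remaining employee) gives 294 pts, worse by 16.
Next-best assignment: Quispe→Design role, Costa→Backend role, Jensen→QA role, Novak→Data role = 301 pts.
Swapping Quispe↔Novak (Quispe→Design role 80 pts, Novak→Data role 58 pts) loses 9.
No other one-to-one assignment exceeds 310 pts.
Jensen's own top role is Data role (98 pts), but forcing Jensen→Data role and reassigning the rest optimally gives only 298 pts — worse by 12.

Jensen receives QA role.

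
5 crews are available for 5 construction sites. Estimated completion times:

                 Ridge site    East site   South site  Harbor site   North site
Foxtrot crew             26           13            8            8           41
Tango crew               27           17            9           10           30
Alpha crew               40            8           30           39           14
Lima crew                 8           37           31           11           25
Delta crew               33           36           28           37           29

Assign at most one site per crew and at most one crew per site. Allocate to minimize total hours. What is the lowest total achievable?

This is a one-to-one assignment (minimum-cost bipartite matching).
Optimal: Foxtrot crew→Harbor site (8 hours), Tango crew→South site (9 hours), Alpha crew→East site (8 hours), Lima crew→Ridge site (8 hours), Delta crew→North site (29 hours) — total 8+9+8+8+29 = 62 hours.

Min total: 62 hours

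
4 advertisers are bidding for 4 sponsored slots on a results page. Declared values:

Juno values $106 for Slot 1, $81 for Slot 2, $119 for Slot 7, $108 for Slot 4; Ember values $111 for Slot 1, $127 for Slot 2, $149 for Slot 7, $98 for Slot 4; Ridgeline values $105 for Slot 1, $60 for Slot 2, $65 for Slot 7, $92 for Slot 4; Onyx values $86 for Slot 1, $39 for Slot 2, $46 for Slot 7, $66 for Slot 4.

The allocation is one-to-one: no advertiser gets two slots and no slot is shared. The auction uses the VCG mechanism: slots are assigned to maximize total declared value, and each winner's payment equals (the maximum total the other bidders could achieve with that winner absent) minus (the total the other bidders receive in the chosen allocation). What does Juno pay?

Efficient allocation: Juno→Slot 7 ($119), Ember→Slot 2 ($127), Ridgeline→Slot 4 ($92), Onyx→Slot 1 ($86); total welfare W = $424.
Juno receives Slot 7 at value $119, so the others get W − 119 = $305.
Without Juno: best allocation of the remaining 3 bidders over all 4 slots is Ember→Slot 7 ($149), Ridgeline→Slot 4 ($92), Onyx→Slot 1 ($86), total $327.
VCG payment = (others' best without Juno) − (others' welfare with Juno) = 327 − 305 = $22.

Juno pays $22.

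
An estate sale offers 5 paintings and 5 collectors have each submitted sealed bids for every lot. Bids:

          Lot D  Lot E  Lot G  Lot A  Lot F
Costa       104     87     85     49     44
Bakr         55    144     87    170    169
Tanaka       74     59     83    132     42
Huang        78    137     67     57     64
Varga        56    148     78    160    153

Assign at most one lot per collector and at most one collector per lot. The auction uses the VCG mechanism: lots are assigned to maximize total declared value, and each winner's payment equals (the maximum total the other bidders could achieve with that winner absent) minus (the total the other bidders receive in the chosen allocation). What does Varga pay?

Varga pays $49.

Efficient allocation: Costa→Lot D ($104), Bakr→Lot F ($169), Tanaka→Lot G ($83), Huang→Lot E ($137), Varga→Lot A ($160); total welfare W = $653.
Varga receives Lot A at value $160, so the others get W − 160 = $493.
Without Varga: best allocation of the remaining 4 bidders over all 5 lots is Costa→Lot D ($104), Bakr→Lot F ($169), Tanaka→Lot A ($132), Huang→Lot E ($137), total $542.
VCG payment = (others' best without Varga) − (others' welfare with Varga) = 542 − 493 = $49.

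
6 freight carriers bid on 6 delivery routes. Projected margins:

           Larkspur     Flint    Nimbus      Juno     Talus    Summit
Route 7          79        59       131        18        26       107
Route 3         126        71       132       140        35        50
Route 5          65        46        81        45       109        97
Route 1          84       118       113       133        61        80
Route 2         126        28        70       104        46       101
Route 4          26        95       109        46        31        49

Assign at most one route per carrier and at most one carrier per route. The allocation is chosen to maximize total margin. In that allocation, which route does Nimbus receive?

Nimbus receives Route 4.

Optimal: Larkspur→Route 2 ($126k), Flint→Route 1 ($118k), Nimbus→Route 4 ($109k), Juno→Route 3 ($140k), Talus→Route 5 ($109k), Summit→Route 7 ($107k) — total 126+118+109+140+109+107 = $709k.
Max-entry greedy (repeatedly take the single best remaining cell) gives $673k, worse by 36.
Next-best assignment: Larkspur→Route 2, Flint→Route 4, Nimbus→Route 3, Juno→Route 1, Talus→Route 5, Summit→Route 7 = $702k.
Nimbus's own top route is Route 3 ($132k), but forcing Nimbus→Route 3 and reassigning the rest optimally gives only $702k — worse by 7.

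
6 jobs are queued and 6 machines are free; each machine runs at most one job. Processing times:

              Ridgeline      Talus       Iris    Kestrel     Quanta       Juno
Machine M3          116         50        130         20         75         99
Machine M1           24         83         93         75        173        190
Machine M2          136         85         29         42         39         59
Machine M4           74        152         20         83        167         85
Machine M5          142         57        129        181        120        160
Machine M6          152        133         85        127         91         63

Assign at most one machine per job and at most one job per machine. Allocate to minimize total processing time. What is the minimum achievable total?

Minimum total: 223 min

This is the linear assignment problem.
Optimal: Ridgeline→Machine M1 (24 min), Talus→Machine M5 (57 min), Iris→Machine M4 (20 min), Kestrel→Machine M3 (20 min), Quanta→Machine M2 (39 min), Juno→Machine M6 (63 min) — total 24+57+20+20+39+63 = 223 min.
Column-greedy (each machine in turn goes to its cheapest remaining job) gives 306 min, worse by 83.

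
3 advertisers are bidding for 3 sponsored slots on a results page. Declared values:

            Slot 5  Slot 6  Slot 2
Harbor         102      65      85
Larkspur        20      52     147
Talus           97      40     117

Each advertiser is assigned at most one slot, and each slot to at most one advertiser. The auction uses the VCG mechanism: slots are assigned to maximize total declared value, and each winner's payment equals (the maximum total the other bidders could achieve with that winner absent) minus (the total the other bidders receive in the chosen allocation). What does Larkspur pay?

Larkspur pays $57.

Efficient allocation: Harbor→Slot 6 ($65), Larkspur→Slot 2 ($147), Talus→Slot 5 ($97); total welfare W = $309.
Larkspur receives Slot 2 at value $147, so the others get W − 147 = $162.
Without Larkspur: best allocation of the remaining 2 bidders over all 3 slots is Harbor→Slot 5 ($102), Talus→Slot 2 ($117), total $219.
VCG payment = (others' best without Larkspur) − (others' welfare with Larkspur) = 219 − 162 = $57.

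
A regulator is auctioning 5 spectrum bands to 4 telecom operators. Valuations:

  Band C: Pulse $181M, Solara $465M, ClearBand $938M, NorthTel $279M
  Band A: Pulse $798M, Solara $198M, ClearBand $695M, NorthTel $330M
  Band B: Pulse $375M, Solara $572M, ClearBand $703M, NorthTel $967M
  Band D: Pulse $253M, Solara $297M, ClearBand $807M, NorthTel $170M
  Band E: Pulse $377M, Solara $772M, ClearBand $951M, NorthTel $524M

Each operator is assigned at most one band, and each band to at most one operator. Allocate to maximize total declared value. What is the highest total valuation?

This is a one-to-one assignment (maximum-weight bipartite matching).
Optimal: Pulse→Band A ($798M), Solara→Band E ($772M), ClearBand→Band C ($938M), NorthTel→Band B ($967M) — total 798+772+938+967 = $3475M.
Column-greedy (each band in turn goes to its best remaining operator) gives $3000M, worse by 475.
Next-best assignment: Pulse→Band A, Solara→Band E, ClearBand→Band D, NorthTel→Band B = $3344M.
Swapping Solara↔ClearBand (Solara→Band C $465M, ClearBand→Band E $951M) loses 294.

Maximum total: $3475M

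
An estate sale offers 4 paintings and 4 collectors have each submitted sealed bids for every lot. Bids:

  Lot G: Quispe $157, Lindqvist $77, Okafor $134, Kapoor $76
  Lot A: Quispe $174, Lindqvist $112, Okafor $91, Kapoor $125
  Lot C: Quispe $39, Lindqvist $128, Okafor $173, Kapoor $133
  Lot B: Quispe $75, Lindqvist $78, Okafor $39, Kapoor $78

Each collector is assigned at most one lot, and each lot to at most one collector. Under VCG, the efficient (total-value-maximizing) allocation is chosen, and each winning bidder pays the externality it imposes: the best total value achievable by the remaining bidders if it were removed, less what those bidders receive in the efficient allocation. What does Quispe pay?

Quispe pays $11.

Efficient allocation: Quispe→Lot G ($157), Lindqvist→Lot B ($78), Okafor→Lot C ($173), Kapoor→Lot A ($125); total welfare W = $533.
Quispe receives Lot G at value $157, so the others get W − 157 = $376.
Without Quispe: best allocation of the remaining 3 bidders over all 4 lots is Lindqvist→Lot C ($128), Okafor→Lot G ($134), Kapoor→Lot A ($125), total $387.
VCG payment = (others' best without Quispe) − (others' welfare with Quispe) = 387 − 376 = $11.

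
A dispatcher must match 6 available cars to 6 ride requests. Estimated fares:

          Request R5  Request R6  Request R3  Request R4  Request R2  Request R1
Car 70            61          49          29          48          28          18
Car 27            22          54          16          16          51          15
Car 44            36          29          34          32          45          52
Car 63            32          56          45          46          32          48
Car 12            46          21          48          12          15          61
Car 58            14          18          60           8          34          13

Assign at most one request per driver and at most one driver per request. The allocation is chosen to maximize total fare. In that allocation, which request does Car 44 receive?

Optimal: Car 70→Request R5 ($61), Car 27→Request R6 ($54), Car 44→Request R2 ($45), Car 63→Request R4 ($46), Car 12→Request R1 ($61), Car 58→Request R3 ($60) — total 61+54+45+46+61+60 = $327.
Max-entry greedy (repeatedly take the single best remaining cell) gives $321, worse by 6.
Swapping Car 44↔Car 58 (Car 44→Request R3 $34, Car 58→Request R2 $34) loses 37.
Checked against all permutations: $327 is optimal.
Car 44's own top request is Request R1 ($52), but forcing Car 44→Request R1 and reassigning the rest optimally gives only $313 — worse by 14.

Car 44 receives Request R2.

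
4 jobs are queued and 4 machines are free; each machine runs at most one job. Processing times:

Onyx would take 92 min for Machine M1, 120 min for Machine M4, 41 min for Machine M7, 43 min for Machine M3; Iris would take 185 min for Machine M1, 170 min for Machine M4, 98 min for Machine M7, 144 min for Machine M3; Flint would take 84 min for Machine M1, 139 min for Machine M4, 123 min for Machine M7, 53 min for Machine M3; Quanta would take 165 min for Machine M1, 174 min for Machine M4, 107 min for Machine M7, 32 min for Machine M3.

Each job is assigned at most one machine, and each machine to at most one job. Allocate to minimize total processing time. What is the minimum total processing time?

Optimal: Onyx→Machine M7 (41 min), Iris→Machine M4 (170 min), Flint→Machine M1 (84 min), Quanta→Machine M3 (32 min) — total 41+170+84+32 = 327 min.
Swapping Quanta↔Onyx (Quanta→Machine M7 107 min, Onyx→Machine M3 43 min) adds 77.

Minimum total: 327 min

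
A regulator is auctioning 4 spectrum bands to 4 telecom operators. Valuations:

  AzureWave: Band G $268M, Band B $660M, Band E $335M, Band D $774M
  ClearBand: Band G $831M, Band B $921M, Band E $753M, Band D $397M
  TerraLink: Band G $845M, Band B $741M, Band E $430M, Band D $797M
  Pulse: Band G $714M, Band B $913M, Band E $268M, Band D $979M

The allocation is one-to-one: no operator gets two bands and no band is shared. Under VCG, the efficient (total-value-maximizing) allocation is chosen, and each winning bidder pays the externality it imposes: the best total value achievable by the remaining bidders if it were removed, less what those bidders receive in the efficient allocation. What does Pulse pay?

Pulse pays $168M.

Efficient allocation: AzureWave→Band D ($774M), ClearBand→Band E ($753M), TerraLink→Band G ($845M), Pulse→Band B ($913M); total welfare W = $3285M.
Pulse receives Band B at value $913M, so the others get W − 913 = $2372M.
Without Pulse: best allocation of the remaining 3 bidders over all 4 bands is AzureWave→Band D ($774M), ClearBand→Band B ($921M), TerraLink→Band G ($845M), total $2540M.
VCG payment = (others' best without Pulse) − (others' welfare with Pulse) = 2540 − 2372 = $168M.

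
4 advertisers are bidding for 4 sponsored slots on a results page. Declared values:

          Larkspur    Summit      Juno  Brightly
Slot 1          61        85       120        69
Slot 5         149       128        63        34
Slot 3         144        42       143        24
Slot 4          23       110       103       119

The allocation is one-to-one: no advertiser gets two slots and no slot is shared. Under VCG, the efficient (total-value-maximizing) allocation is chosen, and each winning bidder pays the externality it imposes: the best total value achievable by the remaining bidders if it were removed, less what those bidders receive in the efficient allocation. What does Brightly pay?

Brightly pays $10.

Efficient allocation: Larkspur→Slot 3 ($144), Summit→Slot 5 ($128), Juno→Slot 1 ($120), Brightly→Slot 4 ($119); total welfare W = $511.
Brightly receives Slot 4 at value $119, so the others get W − 119 = $392.
Without Brightly: best allocation of the remaining 3 bidders over all 4 slots is Larkspur→Slot 5 ($149), Summit→Slot 4 ($110), Juno→Slot 3 ($143), total $402.
VCG payment = (others' best without Brightly) − (others' welfare with Brightly) = 402 − 392 = $10.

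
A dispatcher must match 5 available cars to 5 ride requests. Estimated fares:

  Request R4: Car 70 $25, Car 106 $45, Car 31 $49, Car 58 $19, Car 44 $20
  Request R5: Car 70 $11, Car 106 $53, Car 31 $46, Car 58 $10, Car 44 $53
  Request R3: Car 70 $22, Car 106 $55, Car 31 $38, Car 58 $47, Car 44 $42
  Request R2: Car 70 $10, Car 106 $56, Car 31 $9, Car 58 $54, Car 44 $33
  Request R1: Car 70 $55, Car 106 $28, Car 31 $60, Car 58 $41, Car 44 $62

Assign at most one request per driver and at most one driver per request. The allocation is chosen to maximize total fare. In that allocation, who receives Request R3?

This is the linear assignment problem.
Optimal: Car 70→Request R1 ($55), Car 106→Request R3 ($55), Car 31→Request R4 ($49), Car 58→Request R2 ($54), Car 44→Request R5 ($53) — total 55+55+49+54+53 = $266.
Max-entry greedy (repeatedly take the single best remaining cell) gives $225, worse by 41.
Next-best assignment: Car 70→Request R1, Car 106→Request R2, Car 31→Request R4, Car 58→Request R3, Car 44→Request R5 = $260.
Car 106's own top request is Request R2 ($56), but forcing Car 106→Request R2 and reassigning the rest optimally gives only $260 — worse by 6.

Car 106 receives Request R3.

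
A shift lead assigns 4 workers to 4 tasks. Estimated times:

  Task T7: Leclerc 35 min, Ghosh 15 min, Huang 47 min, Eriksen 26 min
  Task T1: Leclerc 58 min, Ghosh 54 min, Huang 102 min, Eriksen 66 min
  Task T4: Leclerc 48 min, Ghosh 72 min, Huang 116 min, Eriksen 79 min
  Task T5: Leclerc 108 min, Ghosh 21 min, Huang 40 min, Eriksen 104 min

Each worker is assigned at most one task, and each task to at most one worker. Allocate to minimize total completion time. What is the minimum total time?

Optimal: Leclerc→Task T4 (48 min), Ghosh→Task T1 (54 min), Huang→Task T5 (40 min), Eriksen→Task T7 (26 min) — total 48+54+40+26 = 168 min.
Row-greedy (each worker in turn takes its cheapest remaining task) gives 237 min, worse by 69.
Next-best assignment: Leclerc→Task T4, Ghosh→Task T7, Huang→Task T5, Eriksen→Task T1 = 169 min.

Min total: 168 min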